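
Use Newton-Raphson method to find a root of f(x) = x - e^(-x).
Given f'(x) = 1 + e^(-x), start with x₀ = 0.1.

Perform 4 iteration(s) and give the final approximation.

f(x) = x - e^(-x)
f'(x) = 1 + e^(-x)
x₀ = 0.1

Newton-Raphson formula: x_{n+1} = x_n - f(x_n)/f'(x_n)

Iteration 1:
  f(0.100000) = -0.804837
  f'(0.100000) = 1.904837
  x_1 = 0.100000 - (-0.804837)/1.904837 = 0.522523
Iteration 2:
  f(0.522523) = -0.070500
  f'(0.522523) = 1.593023
  x_2 = 0.522523 - (-0.070500)/1.593023 = 0.566778
Iteration 3:
  f(0.566778) = -0.000572
  f'(0.566778) = 1.567350
  x_3 = 0.566778 - (-0.000572)/1.567350 = 0.567143
Iteration 4:
  f(0.567143) = 0.000000
  f'(0.567143) = 1.567143
  x_4 = 0.567143 - 0.000000/1.567143 = 0.567143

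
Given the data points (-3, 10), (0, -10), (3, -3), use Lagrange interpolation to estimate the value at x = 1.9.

Lagrange interpolation formula:
P(x) = Σ yᵢ × Lᵢ(x)
where Lᵢ(x) = Π_{j≠i} (x - xⱼ)/(xᵢ - xⱼ)

L_0(1.9) = (1.9 - 0)/(-3 - 0) × (1.9 - 3)/(-3 - 3) = -0.116111
L_1(1.9) = (1.9 - (-3))/(0 - (-3)) × (1.9 - 3)/(0 - 3) = 0.598889
L_2(1.9) = (1.9 - (-3))/(3 - (-3)) × (1.9 - 0)/(3 - 0) = 0.517222

P(1.9) = 10×L_0(1.9) + (-10)×L_1(1.9) + (-3)×L_2(1.9)
P(1.9) = -8.701667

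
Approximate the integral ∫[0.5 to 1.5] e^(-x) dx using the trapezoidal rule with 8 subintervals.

f(x) = e^(-x)
a = 0.5, b = 1.5, n = 8
h = (b - a)/n = 0.125000

Trapezoidal rule: (h/2)[f(x₀) + 2f(x₁) + 2f(x₂) + ... + f(xₙ)]

x_0 = 0.5000, f(x_0) = 0.606531, coefficient = 1
x_1 = 0.6250, f(x_1) = 0.535261, coefficient = 2
x_2 = 0.7500, f(x_2) = 0.472367, coefficient = 2
x_3 = 0.8750, f(x_3) = 0.416862, coefficient = 2
x_4 = 1.0000, f(x_4) = 0.367879, coefficient = 2
x_5 = 1.1250, f(x_5) = 0.324652, coefficient = 2
x_6 = 1.2500, f(x_6) = 0.286505, coefficient = 2
x_7 = 1.3750, f(x_7) = 0.252840, coefficient = 2
x_8 = 1.5000, f(x_8) = 0.223130, coefficient = 1

I ≈ (0.125000/2) × 6.142393 = 0.383900
Exact value: 0.383400
Error: 0.000499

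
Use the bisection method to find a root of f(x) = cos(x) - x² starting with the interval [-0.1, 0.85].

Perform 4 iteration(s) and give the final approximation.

f(x) = cos(x) - x²
Initial interval: [-0.1, 0.85]

Iteration 1:
  c_1 = (-0.100000 + 0.850000)/2 = 0.375000
  f(c_1) = f(0.375000) = 0.789883
  f(a) × f(c) ≥ 0, new interval: [0.375000, 0.850000]
Iteration 2:
  c_2 = (0.375000 + 0.850000)/2 = 0.612500
  f(c_2) = f(0.612500) = 0.443057
  f(a) × f(c) ≥ 0, new interval: [0.612500, 0.850000]
Iteration 3:
  c_3 = (0.612500 + 0.850000)/2 = 0.731250
  f(c_3) = f(0.731250) = 0.209614
  f(a) × f(c) ≥ 0, new interval: [0.731250, 0.850000]
Iteration 4:
  c_4 = (0.731250 + 0.850000)/2 = 0.790625
  f(c_4) = f(0.790625) = 0.078313
  f(a) × f(c) ≥ 0, new interval: [0.790625, 0.850000]

After 4 iteration(s), the approximation is c_4 = 0.790625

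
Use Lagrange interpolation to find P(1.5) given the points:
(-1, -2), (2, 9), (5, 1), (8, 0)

Lagrange interpolation formula:
P(x) = Σ yᵢ × Lᵢ(x)
where Lᵢ(x) = Π_{j≠i} (x - xⱼ)/(xᵢ - xⱼ)

L_0(1.5) = (1.5 - 2)/(-1 - 2) × (1.5 - 5)/(-1 - 5) × (1.5 - 8)/(-1 - 8) = 0.070216
L_1(1.5) = (1.5 - (-1))/(2 - (-1)) × (1.5 - 5)/(2 - 5) × (1.5 - 8)/(2 - 8) = 1.053241
L_2(1.5) = (1.5 - (-1))/(5 - (-1)) × (1.5 - 2)/(5 - 2) × (1.5 - 8)/(5 - 8) = -0.150463
L_3(1.5) = (1.5 - (-1))/(8 - (-1)) × (1.5 - 2)/(8 - 2) × (1.5 - 5)/(8 - 5) = 0.027006

P(1.5) = (-2)×L_0(1.5) + 9×L_1(1.5) + 1×L_2(1.5) + 0×L_3(1.5)
P(1.5) = 9.188272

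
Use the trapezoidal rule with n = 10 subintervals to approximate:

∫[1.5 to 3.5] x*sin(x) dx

f(x) = x*sin(x)
a = 1.5, b = 3.5, n = 10
h = (b - a)/n = 0.200000

Trapezoidal rule: (h/2)[f(x₀) + 2f(x₁) + 2f(x₂) + ... + f(xₙ)]

x_0 = 1.5000, f(x_0) = 1.496242, coefficient = 1
x_1 = 1.7000, f(x_1) = 1.685830, coefficient = 2
x_2 = 1.9000, f(x_2) = 1.797970, coefficient = 2
x_3 = 2.1000, f(x_3) = 1.812740, coefficient = 2
x_4 = 2.3000, f(x_4) = 1.715122, coefficient = 2
x_5 = 2.5000, f(x_5) = 1.496180, coefficient = 2
x_6 = 2.7000, f(x_6) = 1.153926, coefficient = 2
x_7 = 2.9000, f(x_7) = 0.693823, coefficient = 2
x_8 = 3.1000, f(x_8) = 0.128900, coefficient = 2
x_9 = 3.3000, f(x_9) = -0.520561, coefficient = 2
x_10 = 3.5000, f(x_10) = -1.227741, coefficient = 1

I ≈ (0.200000/2) × 20.196362 = 2.019636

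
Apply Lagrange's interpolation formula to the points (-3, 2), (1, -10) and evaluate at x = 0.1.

Lagrange interpolation formula:
P(x) = Σ yᵢ × Lᵢ(x)
where Lᵢ(x) = Π_{j≠i} (x - xⱼ)/(xᵢ - xⱼ)

L_0(0.1) = (0.1 - 1)/(-3 - 1) = 0.225000
L_1(0.1) = (0.1 - (-3))/(1 - (-3)) = 0.775000

P(0.1) = 2×L_0(0.1) + (-10)×L_1(0.1)
P(0.1) = -7.300000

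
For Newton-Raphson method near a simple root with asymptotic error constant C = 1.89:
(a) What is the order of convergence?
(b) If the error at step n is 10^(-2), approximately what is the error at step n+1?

(a) Newton-Raphson has quadratic (order 2) convergence near simple roots.
    This means |e_{n+1}| ≈ C|e_n|².

(b) With |e_n| = 10^(-2) and C = 1.89:
    |e_{n+1}| ≈ 1.89 × (10^(-2))² = 1.89 × 10^(-4)

(a) 2 (quadratic); (b) |e_{n+1}| ≈ 1.890e-04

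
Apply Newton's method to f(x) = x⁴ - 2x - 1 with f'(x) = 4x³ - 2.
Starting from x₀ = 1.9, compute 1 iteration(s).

f(x) = x⁴ - 2x - 1
f'(x) = 4x³ - 2
x₀ = 1.9

Newton-Raphson formula: x_{n+1} = x_n - f(x_n)/f'(x_n)

Iteration 1:
  f(1.900000) = 8.232100
  f'(1.900000) = 25.436000
  x_1 = 1.900000 - 8.232100/25.436000 = 1.576360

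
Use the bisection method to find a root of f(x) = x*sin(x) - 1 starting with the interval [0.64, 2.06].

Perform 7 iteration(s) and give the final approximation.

f(x) = x*sin(x) - 1
Initial interval: [0.64, 2.06]

Iteration 1:
  c_1 = (0.640000 + 2.060000)/2 = 1.350000
  f(c_1) = f(1.350000) = 0.317227
  f(a) × f(c) < 0, new interval: [0.640000, 1.350000]
Iteration 2:
  c_2 = (0.640000 + 1.350000)/2 = 0.995000
  f(c_2) = f(0.995000) = -0.165435
  f(a) × f(c) ≥ 0, new interval: [0.995000, 1.350000]
Iteration 3:
  c_3 = (0.995000 + 1.350000)/2 = 1.172500
  f(c_3) = f(1.172500) = 0.080720
  f(a) × f(c) < 0, new interval: [0.995000, 1.172500]
Iteration 4:
  c_4 = (0.995000 + 1.172500)/2 = 1.083750
  f(c_4) = f(1.083750) = -0.042269
  f(a) × f(c) ≥ 0, new interval: [1.083750, 1.172500]
Iteration 5:
  c_5 = (1.083750 + 1.172500)/2 = 1.128125
  f(c_5) = f(1.128125) = 0.019386
  f(a) × f(c) < 0, new interval: [1.083750, 1.128125]
Iteration 6:
  c_6 = (1.083750 + 1.128125)/2 = 1.105938
  f(c_6) = f(1.105938) = -0.011419
  f(a) × f(c) ≥ 0, new interval: [1.105938, 1.128125]
Iteration 7:
  c_7 = (1.105938 + 1.128125)/2 = 1.117031
  f(c_7) = f(1.117031) = 0.003991
  f(a) × f(c) < 0, new interval: [1.105938, 1.117031]

After 7 iteration(s), the approximation is c_7 = 1.117031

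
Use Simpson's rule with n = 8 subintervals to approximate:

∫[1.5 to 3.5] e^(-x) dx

f(x) = e^(-x)
a = 1.5, b = 3.5, n = 8
h = (b - a)/n = 0.250000

Simpson's rule: (h/3)[f(x₀) + 4f(x₁) + 2f(x₂) + ... + f(xₙ)]

x_0 = 1.5000, f(x_0) = 0.223130, coefficient = 1
x_1 = 1.7500, f(x_1) = 0.173774, coefficient = 4
x_2 = 2.0000, f(x_2) = 0.135335, coefficient = 2
x_3 = 2.2500, f(x_3) = 0.105399, coefficient = 4
x_4 = 2.5000, f(x_4) = 0.082085, coefficient = 2
x_5 = 2.7500, f(x_5) = 0.063928, coefficient = 4
x_6 = 3.0000, f(x_6) = 0.049787, coefficient = 2
x_7 = 3.2500, f(x_7) = 0.038774, coefficient = 4
x_8 = 3.5000, f(x_8) = 0.030197, coefficient = 1

I ≈ (0.250000/3) × 2.315243 = 0.192937
Exact value: 0.192933
Error: 0.000004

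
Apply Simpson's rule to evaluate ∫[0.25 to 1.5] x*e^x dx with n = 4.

f(x) = x*e^x
a = 0.25, b = 1.5, n = 4
h = (b - a)/n = 0.312500

Simpson's rule: (h/3)[f(x₀) + 4f(x₁) + 2f(x₂) + ... + f(xₙ)]

x_0 = 0.2500, f(x_0) = 0.321006, coefficient = 1
x_1 = 0.5625, f(x_1) = 0.987218, coefficient = 4
x_2 = 0.8750, f(x_2) = 2.099016, coefficient = 2
x_3 = 1.1875, f(x_3) = 3.893663, coefficient = 4
x_4 = 1.5000, f(x_4) = 6.722534, coefficient = 1

I ≈ (0.312500/3) × 30.765095 = 3.204697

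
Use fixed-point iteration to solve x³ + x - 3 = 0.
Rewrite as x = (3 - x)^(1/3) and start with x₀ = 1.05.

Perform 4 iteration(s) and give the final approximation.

Equation: x³ + x - 3 = 0
Fixed-point form: x = (3 - x)^(1/3)
x₀ = 1.05

x_1 = g(1.050000) = 1.249333
x_2 = g(1.249333) = 1.205224
x_3 = g(1.205224) = 1.215262
x_4 = g(1.215262) = 1.212993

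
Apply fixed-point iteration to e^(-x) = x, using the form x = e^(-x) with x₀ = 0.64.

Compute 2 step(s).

Equation: e^(-x) = x
Fixed-point form: x = e^(-x)
x₀ = 0.64

x_1 = g(0.640000) = 0.527292
x_2 = g(0.527292) = 0.590201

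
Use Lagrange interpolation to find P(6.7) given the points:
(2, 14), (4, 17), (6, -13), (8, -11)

Lagrange interpolation formula:
P(x) = Σ yᵢ × Lᵢ(x)
where Lᵢ(x) = Π_{j≠i} (x - xⱼ)/(xᵢ - xⱼ)

L_0(6.7) = (6.7 - 4)/(2 - 4) × (6.7 - 6)/(2 - 6) × (6.7 - 8)/(2 - 8) = 0.051188
L_1(6.7) = (6.7 - 2)/(4 - 2) × (6.7 - 6)/(4 - 6) × (6.7 - 8)/(4 - 8) = -0.267313
L_2(6.7) = (6.7 - 2)/(6 - 2) × (6.7 - 4)/(6 - 4) × (6.7 - 8)/(6 - 8) = 1.031062
L_3(6.7) = (6.7 - 2)/(8 - 2) × (6.7 - 4)/(8 - 4) × (6.7 - 6)/(8 - 6) = 0.185063

P(6.7) = 14×L_0(6.7) + 17×L_1(6.7) + (-13)×L_2(6.7) + (-11)×L_3(6.7)
P(6.7) = -19.267188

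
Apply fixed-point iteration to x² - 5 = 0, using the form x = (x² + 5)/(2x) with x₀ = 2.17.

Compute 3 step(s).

Equation: x² - 5 = 0
Fixed-point form: x = (x² + 5)/(2x)
x₀ = 2.17

x_1 = g(2.170000) = 2.237074
x_2 = g(2.237074) = 2.236068
x_3 = g(2.236068) = 2.236068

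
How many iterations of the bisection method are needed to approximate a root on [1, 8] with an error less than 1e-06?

We need (b-a)/2^n ≤ 1e-06
(8 - 1)/2^n ≤ 1e-06
7/2^n ≤ 1e-06
2^n ≥ 7000000
n ≥ log₂(7000000) = 22.74
n ≥ 23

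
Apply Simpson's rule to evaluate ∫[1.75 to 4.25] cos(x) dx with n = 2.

f(x) = cos(x)
a = 1.75, b = 4.25, n = 2
h = (b - a)/n = 1.250000

Simpson's rule: (h/3)[f(x₀) + 4f(x₁) + 2f(x₂) + ... + f(xₙ)]

x_0 = 1.7500, f(x_0) = -0.178246, coefficient = 1
x_1 = 3.0000, f(x_1) = -0.989992, coefficient = 4
x_2 = 4.2500, f(x_2) = -0.446087, coefficient = 1

I ≈ (1.250000/3) × -4.584304 = -1.910126
Exact value: -1.878975
Error: 0.031151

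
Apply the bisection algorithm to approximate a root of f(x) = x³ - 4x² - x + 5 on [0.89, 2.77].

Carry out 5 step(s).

f(x) = x³ - 4x² - x + 5
Initial interval: [0.89, 2.77]

Iteration 1:
  c_1 = (0.890000 + 2.770000)/2 = 1.830000
  f(c_1) = f(1.830000) = -4.097113
  f(a) × f(c) < 0, new interval: [0.890000, 1.830000]
Iteration 2:
  c_2 = (0.890000 + 1.830000)/2 = 1.360000
  f(c_2) = f(1.360000) = -1.242944
  f(a) × f(c) < 0, new interval: [0.890000, 1.360000]
Iteration 3:
  c_3 = (0.890000 + 1.360000)/2 = 1.125000
  f(c_3) = f(1.125000) = 0.236328
  f(a) × f(c) ≥ 0, new interval: [1.125000, 1.360000]
Iteration 4:
  c_4 = (1.125000 + 1.360000)/2 = 1.242500
  f(c_4) = f(1.242500) = -0.499546
  f(a) × f(c) < 0, new interval: [1.125000, 1.242500]
Iteration 5:
  c_5 = (1.125000 + 1.242500)/2 = 1.183750
  f(c_5) = f(1.183750) = -0.130060
  f(a) × f(c) < 0, new interval: [1.125000, 1.183750]

After 5 iteration(s), the approximation is c_5 = 1.183750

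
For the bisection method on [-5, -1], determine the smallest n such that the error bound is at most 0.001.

We need (b-a)/2^n ≤ 0.001
(-1 - (-5))/2^n ≤ 0.001
4/2^n ≤ 0.001
2^n ≥ 4000
n ≥ log₂(4000) = 11.97
n ≥ 12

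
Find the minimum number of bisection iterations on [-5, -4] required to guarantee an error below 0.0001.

We need (b-a)/2^n ≤ 0.0001
(-4 - (-5))/2^n ≤ 0.0001
1/2^n ≤ 0.0001
2^n ≥ 10000
n ≥ log₂(10000) = 13.29
n ≥ 14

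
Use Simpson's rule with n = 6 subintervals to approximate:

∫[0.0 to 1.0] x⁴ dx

f(x) = x⁴
a = 0.0, b = 1.0, n = 6
h = (b - a)/n = 0.166667

Simpson's rule: (h/3)[f(x₀) + 4f(x₁) + 2f(x₂) + ... + f(xₙ)]

x_0 = 0.0000, f(x_0) = 0.000000, coefficient = 1
x_1 = 0.1667, f(x_1) = 0.000772, coefficient = 4
x_2 = 0.3333, f(x_2) = 0.012346, coefficient = 2
x_3 = 0.5000, f(x_3) = 0.062500, coefficient = 4
x_4 = 0.6667, f(x_4) = 0.197531, coefficient = 2
x_5 = 0.8333, f(x_5) = 0.482253, coefficient = 4
x_6 = 1.0000, f(x_6) = 1.000000, coefficient = 1

I ≈ (0.166667/3) × 3.601852 = 0.200103
Exact value: 0.200000
Error: 0.000103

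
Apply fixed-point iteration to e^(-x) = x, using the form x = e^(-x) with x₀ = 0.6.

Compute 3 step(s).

Equation: e^(-x) = x
Fixed-point form: x = e^(-x)
x₀ = 0.6

x_1 = g(0.600000) = 0.548812
x_2 = g(0.548812) = 0.577636
x_3 = g(0.577636) = 0.561224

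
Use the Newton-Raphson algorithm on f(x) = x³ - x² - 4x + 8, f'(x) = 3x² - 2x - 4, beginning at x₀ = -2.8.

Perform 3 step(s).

f(x) = x³ - x² - 4x + 8
f'(x) = 3x² - 2x - 4
x₀ = -2.8

Newton-Raphson formula: x_{n+1} = x_n - f(x_n)/f'(x_n)

Iteration 1:
  f(-2.800000) = -10.592000
  f'(-2.800000) = 25.120000
  x_1 = -2.800000 - (-10.592000)/25.120000 = -2.378344
Iteration 2:
  f(-2.378344) = -1.596294
  f'(-2.378344) = 17.726248
  x_2 = -2.378344 - (-1.596294)/17.726248 = -2.288291
Iteration 3:
  f(-2.288291) = -0.065240
  f'(-2.288291) = 16.285415
  x_3 = -2.288291 - (-0.065240)/16.285415 = -2.284285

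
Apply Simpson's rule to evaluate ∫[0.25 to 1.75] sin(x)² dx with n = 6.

f(x) = sin(x)²
a = 0.25, b = 1.75, n = 6
h = (b - a)/n = 0.250000

Simpson's rule: (h/3)[f(x₀) + 4f(x₁) + 2f(x₂) + ... + f(xₙ)]

x_0 = 0.2500, f(x_0) = 0.061209, coefficient = 1
x_1 = 0.5000, f(x_1) = 0.229849, coefficient = 4
x_2 = 0.7500, f(x_2) = 0.464631, coefficient = 2
x_3 = 1.0000, f(x_3) = 0.708073, coefficient = 4
x_4 = 1.2500, f(x_4) = 0.900572, coefficient = 2
x_5 = 1.5000, f(x_5) = 0.994996, coefficient = 4
x_6 = 1.7500, f(x_6) = 0.968228, coefficient = 1

I ≈ (0.250000/3) × 11.491518 = 0.957626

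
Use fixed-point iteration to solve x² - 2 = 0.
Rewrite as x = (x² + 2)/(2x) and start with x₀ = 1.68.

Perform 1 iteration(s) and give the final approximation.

Equation: x² - 2 = 0
Fixed-point form: x = (x² + 2)/(2x)
x₀ = 1.68

x_1 = g(1.680000) = 1.435238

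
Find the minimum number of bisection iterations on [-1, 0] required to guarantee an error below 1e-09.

We need (b-a)/2^n ≤ 1e-09
(0 - (-1))/2^n ≤ 1e-09
1/2^n ≤ 1e-09
2^n ≥ 1000000000
n ≥ log₂(1000000000) = 29.90
n ≥ 30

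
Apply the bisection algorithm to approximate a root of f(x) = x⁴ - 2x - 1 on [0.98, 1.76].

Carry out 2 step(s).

f(x) = x⁴ - 2x - 1
Initial interval: [0.98, 1.76]

Iteration 1:
  c_1 = (0.980000 + 1.760000)/2 = 1.370000
  f(c_1) = f(1.370000) = -0.217246
  f(a) × f(c) ≥ 0, new interval: [1.370000, 1.760000]
Iteration 2:
  c_2 = (1.370000 + 1.760000)/2 = 1.565000
  f(c_2) = f(1.565000) = 1.868703
  f(a) × f(c) < 0, new interval: [1.370000, 1.565000]

After 2 iteration(s), the approximation is c_2 = 1.565000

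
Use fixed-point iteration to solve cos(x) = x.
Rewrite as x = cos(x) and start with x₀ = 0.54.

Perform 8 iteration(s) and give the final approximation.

Equation: cos(x) = x
Fixed-point form: x = cos(x)
x₀ = 0.54

x_1 = g(0.540000) = 0.857709
x_2 = g(0.857709) = 0.654172
x_3 = g(0.654172) = 0.793552
x_4 = g(0.793552) = 0.701318
x_5 = g(0.701318) = 0.763993
x_6 = g(0.763993) = 0.722080
x_7 = g(0.722080) = 0.750433
x_8 = g(0.750433) = 0.731394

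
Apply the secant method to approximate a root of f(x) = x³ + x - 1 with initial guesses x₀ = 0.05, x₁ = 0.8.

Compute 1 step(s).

f(x) = x³ + x - 1
x₀ = 0.05, x₁ = 0.8

Secant formula: x_{n+1} = x_n - f(x_n)(x_n - x_{n-1})/(f(x_n) - f(x_{n-1}))

Iteration 1:
  f(0.050000) = -0.949875
  f(0.800000) = 0.312000
  x_2 = 0.800000 - 0.312000×(0.800000 - 0.050000)/(0.312000 - (-0.949875))
       = 0.614562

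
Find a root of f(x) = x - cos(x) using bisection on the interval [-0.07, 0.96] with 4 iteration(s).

f(x) = x - cos(x)
Initial interval: [-0.07, 0.96]

Iteration 1:
  c_1 = (-0.070000 + 0.960000)/2 = 0.445000
  f(c_1) = f(0.445000) = -0.457611
  f(a) × f(c) ≥ 0, new interval: [0.445000, 0.960000]
Iteration 2:
  c_2 = (0.445000 + 0.960000)/2 = 0.702500
  f(c_2) = f(0.702500) = -0.060729
  f(a) × f(c) ≥ 0, new interval: [0.702500, 0.960000]
Iteration 3:
  c_3 = (0.702500 + 0.960000)/2 = 0.831250
  f(c_3) = f(0.831250) = 0.157297
  f(a) × f(c) < 0, new interval: [0.702500, 0.831250]
Iteration 4:
  c_4 = (0.702500 + 0.831250)/2 = 0.766875
  f(c_4) = f(0.766875) = 0.046792
  f(a) × f(c) < 0, new interval: [0.702500, 0.766875]

After 4 iteration(s), the approximation is c_4 = 0.766875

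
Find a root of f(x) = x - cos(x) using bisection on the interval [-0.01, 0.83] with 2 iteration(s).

f(x) = x - cos(x)
Initial interval: [-0.01, 0.83]

Iteration 1:
  c_1 = (-0.010000 + 0.830000)/2 = 0.410000
  f(c_1) = f(0.410000) = -0.507121
  f(a) × f(c) ≥ 0, new interval: [0.410000, 0.830000]
Iteration 2:
  c_2 = (0.410000 + 0.830000)/2 = 0.620000
  f(c_2) = f(0.620000) = -0.193878
  f(a) × f(c) ≥ 0, new interval: [0.620000, 0.830000]

After 2 iteration(s), the approximation is c_2 = 0.620000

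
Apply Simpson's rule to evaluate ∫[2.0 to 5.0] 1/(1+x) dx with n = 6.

f(x) = 1/(1+x)
a = 2.0, b = 5.0, n = 6
h = (b - a)/n = 0.500000

Simpson's rule: (h/3)[f(x₀) + 4f(x₁) + 2f(x₂) + ... + f(xₙ)]

x_0 = 2.0000, f(x_0) = 0.333333, coefficient = 1
x_1 = 2.5000, f(x_1) = 0.285714, coefficient = 4
x_2 = 3.0000, f(x_2) = 0.250000, coefficient = 2
x_3 = 3.5000, f(x_3) = 0.222222, coefficient = 4
x_4 = 4.0000, f(x_4) = 0.200000, coefficient = 2
x_5 = 4.5000, f(x_5) = 0.181818, coefficient = 4
x_6 = 5.0000, f(x_6) = 0.166667, coefficient = 1

I ≈ (0.500000/3) × 4.159019 = 0.693170
Exact value: 0.693147
Error: 0.000023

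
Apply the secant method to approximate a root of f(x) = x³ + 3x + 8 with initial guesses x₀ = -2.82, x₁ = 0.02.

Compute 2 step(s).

f(x) = x³ + 3x + 8
x₀ = -2.82, x₁ = 0.02

Secant formula: x_{n+1} = x_n - f(x_n)(x_n - x_{n-1})/(f(x_n) - f(x_{n-1}))

Iteration 1:
  f(-2.820000) = -22.885768
  f(0.020000) = 8.060008
  x_2 = 0.020000 - 8.060008×(0.020000 - (-2.820000))/(8.060008 - (-22.885768))
       = -0.719695
Iteration 2:
  f(0.020000) = 8.060008
  f(-0.719695) = 5.468143
  x_3 = -0.719695 - 5.468143×(-0.719695 - 0.020000)/(5.468143 - 8.060008)
       = -2.280253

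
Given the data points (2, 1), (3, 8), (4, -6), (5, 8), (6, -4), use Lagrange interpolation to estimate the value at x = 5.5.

Lagrange interpolation formula:
P(x) = Σ yᵢ × Lᵢ(x)
where Lᵢ(x) = Π_{j≠i} (x - xⱼ)/(xᵢ - xⱼ)

L_0(5.5) = (5.5 - 3)/(2 - 3) × (5.5 - 4)/(2 - 4) × (5.5 - 5)/(2 - 5) × (5.5 - 6)/(2 - 6) = -0.039062
L_1(5.5) = (5.5 - 2)/(3 - 2) × (5.5 - 4)/(3 - 4) × (5.5 - 5)/(3 - 5) × (5.5 - 6)/(3 - 6) = 0.218750
L_2(5.5) = (5.5 - 2)/(4 - 2) × (5.5 - 3)/(4 - 3) × (5.5 - 5)/(4 - 5) × (5.5 - 6)/(4 - 6) = -0.546875
L_3(5.5) = (5.5 - 2)/(5 - 2) × (5.5 - 3)/(5 - 3) × (5.5 - 4)/(5 - 4) × (5.5 - 6)/(5 - 6) = 1.093750
L_4(5.5) = (5.5 - 2)/(6 - 2) × (5.5 - 3)/(6 - 3) × (5.5 - 4)/(6 - 4) × (5.5 - 5)/(6 - 5) = 0.273438

P(5.5) = 1×L_0(5.5) + 8×L_1(5.5) + (-6)×L_2(5.5) + 8×L_3(5.5) + (-4)×L_4(5.5)
P(5.5) = 12.648438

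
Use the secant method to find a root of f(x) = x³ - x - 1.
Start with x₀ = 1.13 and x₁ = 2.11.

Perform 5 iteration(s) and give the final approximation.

f(x) = x³ - x - 1
x₀ = 1.13, x₁ = 2.11

Secant formula: x_{n+1} = x_n - f(x_n)(x_n - x_{n-1})/(f(x_n) - f(x_{n-1}))

Iteration 1:
  f(1.130000) = -0.687103
  f(2.110000) = 6.283931
  x_2 = 2.110000 - 6.283931×(2.110000 - 1.130000)/(6.283931 - (-0.687103))
       = 1.226594
Iteration 2:
  f(2.110000) = 6.283931
  f(1.226594) = -0.381143
  x_3 = 1.226594 - (-0.381143)×(1.226594 - 2.110000)/(-0.381143 - 6.283931)
       = 1.277112
Iteration 3:
  f(1.226594) = -0.381143
  f(1.277112) = -0.194124
  x_4 = 1.277112 - (-0.194124)×(1.277112 - 1.226594)/(-0.194124 - (-0.381143))
       = 1.329549
Iteration 4:
  f(1.277112) = -0.194124
  f(1.329549) = 0.020694
  x_5 = 1.329549 - 0.020694×(1.329549 - 1.277112)/(0.020694 - (-0.194124))
       = 1.324497
Iteration 5:
  f(1.329549) = 0.020694
  f(1.324497) = -0.000941
  x_6 = 1.324497 - (-0.000941)×(1.324497 - 1.329549)/(-0.000941 - 0.020694)
       = 1.324717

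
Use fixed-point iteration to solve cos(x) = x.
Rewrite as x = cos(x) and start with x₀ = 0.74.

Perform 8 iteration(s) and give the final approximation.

Equation: cos(x) = x
Fixed-point form: x = cos(x)
x₀ = 0.74

x_1 = g(0.740000) = 0.738469
x_2 = g(0.738469) = 0.739500
x_3 = g(0.739500) = 0.738805
x_4 = g(0.738805) = 0.739274
x_5 = g(0.739274) = 0.738958
x_6 = g(0.738958) = 0.739171
x_7 = g(0.739171) = 0.739028
x_8 = g(0.739028) = 0.739124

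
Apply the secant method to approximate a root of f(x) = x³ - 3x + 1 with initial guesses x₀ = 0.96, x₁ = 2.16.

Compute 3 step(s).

f(x) = x³ - 3x + 1
x₀ = 0.96, x₁ = 2.16

Secant formula: x_{n+1} = x_n - f(x_n)(x_n - x_{n-1})/(f(x_n) - f(x_{n-1}))

Iteration 1:
  f(0.960000) = -0.995264
  f(2.160000) = 4.597696
  x_2 = 2.160000 - 4.597696×(2.160000 - 0.960000)/(4.597696 - (-0.995264))
       = 1.173539
Iteration 2:
  f(2.160000) = 4.597696
  f(1.173539) = -0.904426
  x_3 = 1.173539 - (-0.904426)×(1.173539 - 2.160000)/(-0.904426 - 4.597696)
       = 1.335691
Iteration 3:
  f(1.173539) = -0.904426
  f(1.335691) = -0.624105
  x_4 = 1.335691 - (-0.624105)×(1.335691 - 1.173539)/(-0.624105 - (-0.904426))
       = 1.696706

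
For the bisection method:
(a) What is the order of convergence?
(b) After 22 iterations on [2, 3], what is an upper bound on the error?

(a) Bisection has linear (order 1) convergence; the error is halved each step.

(b) Error bound = (b-a)/2^n = (3 - 2)/2^{22}
    = 1/2^{22}

(a) 1 (linear); (b) error ≤ 2.38e-07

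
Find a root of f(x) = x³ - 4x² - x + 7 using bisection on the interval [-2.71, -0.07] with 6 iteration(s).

f(x) = x³ - 4x² - x + 7
Initial interval: [-2.71, -0.07]

Iteration 1:
  c_1 = (-2.710000 + (-0.070000))/2 = -1.390000
  f(c_1) = f(-1.390000) = -2.024019
  f(a) × f(c) ≥ 0, new interval: [-1.390000, -0.070000]
Iteration 2:
  c_2 = (-1.390000 + (-0.070000))/2 = -0.730000
  f(c_2) = f(-0.730000) = 5.209383
  f(a) × f(c) < 0, new interval: [-1.390000, -0.730000]
Iteration 3:
  c_3 = (-1.390000 + (-0.730000))/2 = -1.060000
  f(c_3) = f(-1.060000) = 2.374584
  f(a) × f(c) < 0, new interval: [-1.390000, -1.060000]
Iteration 4:
  c_4 = (-1.390000 + (-1.060000))/2 = -1.225000
  f(c_4) = f(-1.225000) = 0.384234
  f(a) × f(c) < 0, new interval: [-1.390000, -1.225000]
Iteration 5:
  c_5 = (-1.390000 + (-1.225000))/2 = -1.307500
  f(c_5) = f(-1.307500) = -0.765970
  f(a) × f(c) ≥ 0, new interval: [-1.307500, -1.225000]
Iteration 6:
  c_6 = (-1.307500 + (-1.225000))/2 = -1.266250
  f(c_6) = f(-1.266250) = -0.177598
  f(a) × f(c) ≥ 0, new interval: [-1.266250, -1.225000]

After 6 iteration(s), the approximation is c_6 = -1.266250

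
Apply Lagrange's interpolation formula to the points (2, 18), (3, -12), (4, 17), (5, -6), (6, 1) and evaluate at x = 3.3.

Lagrange interpolation formula:
P(x) = Σ yᵢ × Lᵢ(x)
where Lᵢ(x) = Π_{j≠i} (x - xⱼ)/(xᵢ - xⱼ)

L_0(3.3) = (3.3 - 3)/(2 - 3) × (3.3 - 4)/(2 - 4) × (3.3 - 5)/(2 - 5) × (3.3 - 6)/(2 - 6) = -0.040162
L_1(3.3) = (3.3 - 2)/(3 - 2) × (3.3 - 4)/(3 - 4) × (3.3 - 5)/(3 - 5) × (3.3 - 6)/(3 - 6) = 0.696150
L_2(3.3) = (3.3 - 2)/(4 - 2) × (3.3 - 3)/(4 - 3) × (3.3 - 5)/(4 - 5) × (3.3 - 6)/(4 - 6) = 0.447525
L_3(3.3) = (3.3 - 2)/(5 - 2) × (3.3 - 3)/(5 - 3) × (3.3 - 4)/(5 - 4) × (3.3 - 6)/(5 - 6) = -0.122850
L_4(3.3) = (3.3 - 2)/(6 - 2) × (3.3 - 3)/(6 - 3) × (3.3 - 4)/(6 - 4) × (3.3 - 5)/(6 - 5) = 0.019337

P(3.3) = 18×L_0(3.3) + (-12)×L_1(3.3) + 17×L_2(3.3) + (-6)×L_3(3.3) + 1×L_4(3.3)
P(3.3) = -0.712363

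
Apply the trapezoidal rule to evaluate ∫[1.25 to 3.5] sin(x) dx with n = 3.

f(x) = sin(x)
a = 1.25, b = 3.5, n = 3
h = (b - a)/n = 0.750000

Trapezoidal rule: (h/2)[f(x₀) + 2f(x₁) + 2f(x₂) + ... + f(xₙ)]

x_0 = 1.2500, f(x_0) = 0.948985, coefficient = 1
x_1 = 2.0000, f(x_1) = 0.909297, coefficient = 2
x_2 = 2.7500, f(x_2) = 0.381661, coefficient = 2
x_3 = 3.5000, f(x_3) = -0.350783, coefficient = 1

I ≈ (0.750000/2) × 3.180118 = 1.192544
Exact value: 1.251779
Error: 0.059235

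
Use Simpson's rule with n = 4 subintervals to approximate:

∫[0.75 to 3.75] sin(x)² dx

f(x) = sin(x)²
a = 0.75, b = 3.75, n = 4
h = (b - a)/n = 0.750000

Simpson's rule: (h/3)[f(x₀) + 4f(x₁) + 2f(x₂) + ... + f(xₙ)]

x_0 = 0.7500, f(x_0) = 0.464631, coefficient = 1
x_1 = 1.5000, f(x_1) = 0.994996, coefficient = 4
x_2 = 2.2500, f(x_2) = 0.605398, coefficient = 2
x_3 = 3.0000, f(x_3) = 0.019915, coefficient = 4
x_4 = 3.7500, f(x_4) = 0.326682, coefficient = 1

I ≈ (0.750000/3) × 6.061754 = 1.515438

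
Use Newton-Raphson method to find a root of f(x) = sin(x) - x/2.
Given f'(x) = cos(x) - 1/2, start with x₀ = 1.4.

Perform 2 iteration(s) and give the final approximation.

f(x) = sin(x) - x/2
f'(x) = cos(x) - 1/2
x₀ = 1.4

Newton-Raphson formula: x_{n+1} = x_n - f(x_n)/f'(x_n)

Iteration 1:
  f(1.400000) = 0.285450
  f'(1.400000) = -0.330033
  x_1 = 1.400000 - 0.285450/(-0.330033) = 2.264913
Iteration 2:
  f(2.264913) = -0.363838
  f'(2.264913) = -1.139707
  x_2 = 2.264913 - (-0.363838)/(-1.139707) = 1.945675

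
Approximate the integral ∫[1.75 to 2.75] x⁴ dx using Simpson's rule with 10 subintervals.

f(x) = x⁴
a = 1.75, b = 2.75, n = 10
h = (b - a)/n = 0.100000

Simpson's rule: (h/3)[f(x₀) + 4f(x₁) + 2f(x₂) + ... + f(xₙ)]

x_0 = 1.7500, f(x_0) = 9.378906, coefficient = 1
x_1 = 1.8500, f(x_1) = 11.713506, coefficient = 4
x_2 = 1.9500, f(x_2) = 14.459006, coefficient = 2
x_3 = 2.0500, f(x_3) = 17.661006, coefficient = 4
x_4 = 2.1500, f(x_4) = 21.367506, coefficient = 2
x_5 = 2.2500, f(x_5) = 25.628906, coefficient = 4
x_6 = 2.3500, f(x_6) = 30.498006, coefficient = 2
x_7 = 2.4500, f(x_7) = 36.030006, coefficient = 4
x_8 = 2.5500, f(x_8) = 42.282506, coefficient = 2
x_9 = 2.6500, f(x_9) = 49.315506, coefficient = 4
x_10 = 2.7500, f(x_10) = 57.191406, coefficient = 1

I ≈ (0.100000/3) × 845.180088 = 28.172670
Exact value: 28.172656
Error: 0.000013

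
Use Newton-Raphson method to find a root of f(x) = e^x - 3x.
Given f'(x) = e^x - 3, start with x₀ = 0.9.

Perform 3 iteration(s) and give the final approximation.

f(x) = e^x - 3x
f'(x) = e^x - 3
x₀ = 0.9

Newton-Raphson formula: x_{n+1} = x_n - f(x_n)/f'(x_n)

Iteration 1:
  f(0.900000) = -0.240397
  f'(0.900000) = -0.540397
  x_1 = 0.900000 - (-0.240397)/(-0.540397) = 0.455148
Iteration 2:
  f(0.455148) = 0.210963
  f'(0.455148) = -1.423594
  x_2 = 0.455148 - 0.210963/(-1.423594) = 0.603338
Iteration 3:
  f(0.603338) = 0.018197
  f'(0.603338) = -1.171788
  x_3 = 0.603338 - 0.018197/(-1.171788) = 0.618867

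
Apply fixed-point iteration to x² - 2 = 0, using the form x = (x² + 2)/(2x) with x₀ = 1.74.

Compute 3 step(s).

Equation: x² - 2 = 0
Fixed-point form: x = (x² + 2)/(2x)
x₀ = 1.74

x_1 = g(1.740000) = 1.444713
x_2 = g(1.444713) = 1.414535
x_3 = g(1.414535) = 1.414214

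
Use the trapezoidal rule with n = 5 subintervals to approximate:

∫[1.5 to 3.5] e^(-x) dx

f(x) = e^(-x)
a = 1.5, b = 3.5, n = 5
h = (b - a)/n = 0.400000

Trapezoidal rule: (h/2)[f(x₀) + 2f(x₁) + 2f(x₂) + ... + f(xₙ)]

x_0 = 1.5000, f(x_0) = 0.223130, coefficient = 1
x_1 = 1.9000, f(x_1) = 0.149569, coefficient = 2
x_2 = 2.3000, f(x_2) = 0.100259, coefficient = 2
x_3 = 2.7000, f(x_3) = 0.067206, coefficient = 2
x_4 = 3.1000, f(x_4) = 0.045049, coefficient = 2
x_5 = 3.5000, f(x_5) = 0.030197, coefficient = 1

I ≈ (0.400000/2) × 0.977492 = 0.195498
Exact value: 0.192933
Error: 0.002566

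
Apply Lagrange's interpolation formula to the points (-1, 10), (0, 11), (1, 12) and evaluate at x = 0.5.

Lagrange interpolation formula:
P(x) = Σ yᵢ × Lᵢ(x)
where Lᵢ(x) = Π_{j≠i} (x - xⱼ)/(xᵢ - xⱼ)

L_0(0.5) = (0.5 - 0)/(-1 - 0) × (0.5 - 1)/(-1 - 1) = -0.125000
L_1(0.5) = (0.5 - (-1))/(0 - (-1)) × (0.5 - 1)/(0 - 1) = 0.750000
L_2(0.5) = (0.5 - (-1))/(1 - (-1)) × (0.5 - 0)/(1 - 0) = 0.375000

P(0.5) = 10×L_0(0.5) + 11×L_1(0.5) + 12×L_2(0.5)
P(0.5) = 11.500000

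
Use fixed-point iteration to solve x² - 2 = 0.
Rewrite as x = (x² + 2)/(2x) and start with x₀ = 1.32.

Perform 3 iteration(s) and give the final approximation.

Equation: x² - 2 = 0
Fixed-point form: x = (x² + 2)/(2x)
x₀ = 1.32

x_1 = g(1.320000) = 1.417576
x_2 = g(1.417576) = 1.414218
x_3 = g(1.414218) = 1.414214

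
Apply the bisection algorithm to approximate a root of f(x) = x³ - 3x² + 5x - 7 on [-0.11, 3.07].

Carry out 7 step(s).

f(x) = x³ - 3x² + 5x - 7
Initial interval: [-0.11, 3.07]

Iteration 1:
  c_1 = (-0.110000 + 3.070000)/2 = 1.480000
  f(c_1) = f(1.480000) = -2.929408
  f(a) × f(c) ≥ 0, new interval: [1.480000, 3.070000]
Iteration 2:
  c_2 = (1.480000 + 3.070000)/2 = 2.275000
  f(c_2) = f(2.275000) = 0.622672
  f(a) × f(c) < 0, new interval: [1.480000, 2.275000]
Iteration 3:
  c_3 = (1.480000 + 2.275000)/2 = 1.877500
  f(c_3) = f(1.877500) = -1.569320
  f(a) × f(c) ≥ 0, new interval: [1.877500, 2.275000]
Iteration 4:
  c_4 = (1.877500 + 2.275000)/2 = 2.076250
  f(c_4) = f(2.076250) = -0.600864
  f(a) × f(c) ≥ 0, new interval: [2.076250, 2.275000]
Iteration 5:
  c_5 = (2.076250 + 2.275000)/2 = 2.175625
  f(c_5) = f(2.175625) = -0.023926
  f(a) × f(c) ≥ 0, new interval: [2.175625, 2.275000]
Iteration 6:
  c_6 = (2.175625 + 2.275000)/2 = 2.225313
  f(c_6) = f(2.225313) = 0.290298
  f(a) × f(c) < 0, new interval: [2.175625, 2.225313]
Iteration 7:
  c_7 = (2.175625 + 2.225313)/2 = 2.200469
  f(c_7) = f(2.200469) = 0.130963
  f(a) × f(c) < 0, new interval: [2.175625, 2.200469]

After 7 iteration(s), the approximation is c_7 = 2.200469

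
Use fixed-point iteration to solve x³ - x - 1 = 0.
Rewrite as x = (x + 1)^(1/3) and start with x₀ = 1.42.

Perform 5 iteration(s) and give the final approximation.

Equation: x³ - x - 1 = 0
Fixed-point form: x = (x + 1)^(1/3)
x₀ = 1.42

x_1 = g(1.420000) = 1.342575
x_2 = g(1.342575) = 1.328101
x_3 = g(1.328101) = 1.325360
x_4 = g(1.325360) = 1.324840
x_5 = g(1.324840) = 1.324741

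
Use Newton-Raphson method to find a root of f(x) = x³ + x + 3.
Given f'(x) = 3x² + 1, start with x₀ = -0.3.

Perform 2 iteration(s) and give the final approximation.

f(x) = x³ + x + 3
f'(x) = 3x² + 1
x₀ = -0.3

Newton-Raphson formula: x_{n+1} = x_n - f(x_n)/f'(x_n)

Iteration 1:
  f(-0.300000) = 2.673000
  f'(-0.300000) = 1.270000
  x_1 = -0.300000 - 2.673000/1.270000 = -2.404724
Iteration 2:
  f(-2.404724) = -13.310523
  f'(-2.404724) = 18.348098
  x_2 = -2.404724 - (-13.310523)/18.348098 = -1.679280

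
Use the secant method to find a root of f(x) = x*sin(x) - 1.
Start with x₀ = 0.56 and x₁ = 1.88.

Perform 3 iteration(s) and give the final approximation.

f(x) = x*sin(x) - 1
x₀ = 0.56, x₁ = 1.88

Secant formula: x_{n+1} = x_n - f(x_n)(x_n - x_{n-1})/(f(x_n) - f(x_{n-1}))

Iteration 1:
  f(0.560000) = -0.702536
  f(1.880000) = 0.790843
  x_2 = 1.880000 - 0.790843×(1.880000 - 0.560000)/(0.790843 - (-0.702536))
       = 1.180972
Iteration 2:
  f(1.880000) = 0.790843
  f(1.180972) = 0.092371
  x_3 = 1.180972 - 0.092371×(1.180972 - 1.880000)/(0.092371 - 0.790843)
       = 1.088528
Iteration 3:
  f(1.180972) = 0.092371
  f(1.088528) = -0.035624
  x_4 = 1.088528 - (-0.035624)×(1.088528 - 1.180972)/(-0.035624 - 0.092371)
       = 1.114257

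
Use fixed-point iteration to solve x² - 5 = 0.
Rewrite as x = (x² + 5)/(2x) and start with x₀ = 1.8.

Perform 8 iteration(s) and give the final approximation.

Equation: x² - 5 = 0
Fixed-point form: x = (x² + 5)/(2x)
x₀ = 1.8

x_1 = g(1.800000) = 2.288889
x_2 = g(2.288889) = 2.236677
x_3 = g(2.236677) = 2.236068
x_4 = g(2.236068) = 2.236068
x_5 = g(2.236068) = 2.236068
x_6 = g(2.236068) = 2.236068
x_7 = g(2.236068) = 2.236068
x_8 = g(2.236068) = 2.236068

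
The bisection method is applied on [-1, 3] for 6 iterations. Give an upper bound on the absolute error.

Bisection error bound: |error| ≤ (b-a)/2^n
|error| ≤ (3 - (-1))/2^6 = 4/2^6
|error| ≤ 0.0625000000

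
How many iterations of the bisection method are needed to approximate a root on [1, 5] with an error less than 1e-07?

We need (b-a)/2^n ≤ 1e-07
(5 - 1)/2^n ≤ 1e-07
4/2^n ≤ 1e-07
2^n ≥ 40000000
n ≥ log₂(40000000) = 25.25
n ≥ 26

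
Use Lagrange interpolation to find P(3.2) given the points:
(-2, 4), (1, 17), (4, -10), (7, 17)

Lagrange interpolation formula:
P(x) = Σ yᵢ × Lᵢ(x)
where Lᵢ(x) = Π_{j≠i} (x - xⱼ)/(xᵢ - xⱼ)

L_0(3.2) = (3.2 - 1)/(-2 - 1) × (3.2 - 4)/(-2 - 4) × (3.2 - 7)/(-2 - 7) = -0.041284
L_1(3.2) = (3.2 - (-2))/(1 - (-2)) × (3.2 - 4)/(1 - 4) × (3.2 - 7)/(1 - 7) = 0.292741
L_2(3.2) = (3.2 - (-2))/(4 - (-2)) × (3.2 - 1)/(4 - 1) × (3.2 - 7)/(4 - 7) = 0.805037
L_3(3.2) = (3.2 - (-2))/(7 - (-2)) × (3.2 - 1)/(7 - 1) × (3.2 - 4)/(7 - 4) = -0.056494

P(3.2) = 4×L_0(3.2) + 17×L_1(3.2) + (-10)×L_2(3.2) + 17×L_3(3.2)
P(3.2) = -4.199309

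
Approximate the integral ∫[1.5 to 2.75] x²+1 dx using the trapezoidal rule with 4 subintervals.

f(x) = x²+1
a = 1.5, b = 2.75, n = 4
h = (b - a)/n = 0.312500

Trapezoidal rule: (h/2)[f(x₀) + 2f(x₁) + 2f(x₂) + ... + f(xₙ)]

x_0 = 1.5000, f(x_0) = 3.250000, coefficient = 1
x_1 = 1.8125, f(x_1) = 4.285156, coefficient = 2
x_2 = 2.1250, f(x_2) = 5.515625, coefficient = 2
x_3 = 2.4375, f(x_3) = 6.941406, coefficient = 2
x_4 = 2.7500, f(x_4) = 8.562500, coefficient = 1

I ≈ (0.312500/2) × 45.296875 = 7.077637
Exact value: 7.057292
Error: 0.020345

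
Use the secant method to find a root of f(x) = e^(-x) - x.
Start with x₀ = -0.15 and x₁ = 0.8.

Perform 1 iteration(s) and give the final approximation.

f(x) = e^(-x) - x
x₀ = -0.15, x₁ = 0.8

Secant formula: x_{n+1} = x_n - f(x_n)(x_n - x_{n-1})/(f(x_n) - f(x_{n-1}))

Iteration 1:
  f(-0.150000) = 1.311834
  f(0.800000) = -0.350671
  x_2 = 0.800000 - (-0.350671)×(0.800000 - (-0.150000))/(-0.350671 - 1.311834)
       = 0.599617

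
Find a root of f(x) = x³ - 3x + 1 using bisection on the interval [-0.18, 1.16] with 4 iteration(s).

f(x) = x³ - 3x + 1
Initial interval: [-0.18, 1.16]

Iteration 1:
  c_1 = (-0.180000 + 1.160000)/2 = 0.490000
  f(c_1) = f(0.490000) = -0.352351
  f(a) × f(c) < 0, new interval: [-0.180000, 0.490000]
Iteration 2:
  c_2 = (-0.180000 + 0.490000)/2 = 0.155000
  f(c_2) = f(0.155000) = 0.538724
  f(a) × f(c) ≥ 0, new interval: [0.155000, 0.490000]
Iteration 3:
  c_3 = (0.155000 + 0.490000)/2 = 0.322500
  f(c_3) = f(0.322500) = 0.066042
  f(a) × f(c) ≥ 0, new interval: [0.322500, 0.490000]
Iteration 4:
  c_4 = (0.322500 + 0.490000)/2 = 0.406250
  f(c_4) = f(0.406250) = -0.151703
  f(a) × f(c) < 0, new interval: [0.322500, 0.406250]

After 4 iteration(s), the approximation is c_4 = 0.406250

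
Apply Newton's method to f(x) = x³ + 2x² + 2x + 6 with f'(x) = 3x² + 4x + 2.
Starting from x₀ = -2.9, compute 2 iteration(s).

f(x) = x³ + 2x² + 2x + 6
f'(x) = 3x² + 4x + 2
x₀ = -2.9

Newton-Raphson formula: x_{n+1} = x_n - f(x_n)/f'(x_n)

Iteration 1:
  f(-2.900000) = -7.369000
  f'(-2.900000) = 15.630000
  x_1 = -2.900000 - (-7.369000)/15.630000 = -2.428535
Iteration 2:
  f(-2.428535) = -1.384475
  f'(-2.428535) = 9.979205
  x_2 = -2.428535 - (-1.384475)/9.979205 = -2.289799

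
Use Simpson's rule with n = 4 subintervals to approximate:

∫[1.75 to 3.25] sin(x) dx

f(x) = sin(x)
a = 1.75, b = 3.25, n = 4
h = (b - a)/n = 0.375000

Simpson's rule: (h/3)[f(x₀) + 4f(x₁) + 2f(x₂) + ... + f(xₙ)]

x_0 = 1.7500, f(x_0) = 0.983986, coefficient = 1
x_1 = 2.1250, f(x_1) = 0.850320, coefficient = 4
x_2 = 2.5000, f(x_2) = 0.598472, coefficient = 2
x_3 = 2.8750, f(x_3) = 0.263446, coefficient = 4
x_4 = 3.2500, f(x_4) = -0.108195, coefficient = 1

I ≈ (0.375000/3) × 6.527798 = 0.815975
Exact value: 0.815884
Error: 0.000091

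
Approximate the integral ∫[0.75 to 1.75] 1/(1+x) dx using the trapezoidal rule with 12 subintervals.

f(x) = 1/(1+x)
a = 0.75, b = 1.75, n = 12
h = (b - a)/n = 0.083333

Trapezoidal rule: (h/2)[f(x₀) + 2f(x₁) + 2f(x₂) + ... + f(xₙ)]

x_0 = 0.7500, f(x_0) = 0.571429, coefficient = 1
x_1 = 0.8333, f(x_1) = 0.545455, coefficient = 2
x_2 = 0.9167, f(x_2) = 0.521739, coefficient = 2
x_3 = 1.0000, f(x_3) = 0.500000, coefficient = 2
x_4 = 1.0833, f(x_4) = 0.480000, coefficient = 2
x_5 = 1.1667, f(x_5) = 0.461538, coefficient = 2
x_6 = 1.2500, f(x_6) = 0.444444, coefficient = 2
x_7 = 1.3333, f(x_7) = 0.428571, coefficient = 2
x_8 = 1.4167, f(x_8) = 0.413793, coefficient = 2
x_9 = 1.5000, f(x_9) = 0.400000, coefficient = 2
x_10 = 1.5833, f(x_10) = 0.387097, coefficient = 2
x_11 = 1.6667, f(x_11) = 0.375000, coefficient = 2
x_12 = 1.7500, f(x_12) = 0.363636, coefficient = 1

I ≈ (0.083333/2) × 10.850341 = 0.452098
Exact value: 0.451985
Error: 0.000112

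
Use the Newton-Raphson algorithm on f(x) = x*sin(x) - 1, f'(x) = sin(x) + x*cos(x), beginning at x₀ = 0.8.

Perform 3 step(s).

f(x) = x*sin(x) - 1
f'(x) = sin(x) + x*cos(x)
x₀ = 0.8

Newton-Raphson formula: x_{n+1} = x_n - f(x_n)/f'(x_n)

Iteration 1:
  f(0.800000) = -0.426115
  f'(0.800000) = 1.274721
  x_1 = 0.800000 - (-0.426115)/1.274721 = 1.134281
Iteration 2:
  f(1.134281) = 0.027920
  f'(1.134281) = 1.385786
  x_2 = 1.134281 - 0.027920/1.385786 = 1.114134
Iteration 3:
  f(1.114134) = -0.000033
  f'(1.114134) = 1.388812
  x_3 = 1.114134 - (-0.000033)/1.388812 = 1.114157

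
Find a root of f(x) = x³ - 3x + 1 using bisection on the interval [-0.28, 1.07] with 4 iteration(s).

f(x) = x³ - 3x + 1
Initial interval: [-0.28, 1.07]

Iteration 1:
  c_1 = (-0.280000 + 1.070000)/2 = 0.395000
  f(c_1) = f(0.395000) = -0.123370
  f(a) × f(c) < 0, new interval: [-0.280000, 0.395000]
Iteration 2:
  c_2 = (-0.280000 + 0.395000)/2 = 0.057500
  f(c_2) = f(0.057500) = 0.827690
  f(a) × f(c) ≥ 0, new interval: [0.057500, 0.395000]
Iteration 3:
  c_3 = (0.057500 + 0.395000)/2 = 0.226250
  f(c_3) = f(0.226250) = 0.332832
  f(a) × f(c) ≥ 0, new interval: [0.226250, 0.395000]
Iteration 4:
  c_4 = (0.226250 + 0.395000)/2 = 0.310625
  f(c_4) = f(0.310625) = 0.098097
  f(a) × f(c) ≥ 0, new interval: [0.310625, 0.395000]

After 4 iteration(s), the approximation is c_4 = 0.310625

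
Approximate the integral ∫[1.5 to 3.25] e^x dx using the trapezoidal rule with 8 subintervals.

f(x) = e^x
a = 1.5, b = 3.25, n = 8
h = (b - a)/n = 0.218750

Trapezoidal rule: (h/2)[f(x₀) + 2f(x₁) + 2f(x₂) + ... + f(xₙ)]

x_0 = 1.5000, f(x_0) = 4.481689, coefficient = 1
x_1 = 1.7188, f(x_1) = 5.577552, coefficient = 2
x_2 = 1.9375, f(x_2) = 6.941376, coefficient = 2
x_3 = 2.1562, f(x_3) = 8.638682, coefficient = 2
x_4 = 2.3750, f(x_4) = 10.751013, coefficient = 2
x_5 = 2.5938, f(x_5) = 13.379852, coefficient = 2
x_6 = 2.8125, f(x_6) = 16.651495, coefficient = 2
x_7 = 3.0312, f(x_7) = 20.723120, coefficient = 2
x_8 = 3.2500, f(x_8) = 25.790340, coefficient = 1

I ≈ (0.218750/2) × 195.598210 = 21.393554
Exact value: 21.308651
Error: 0.084903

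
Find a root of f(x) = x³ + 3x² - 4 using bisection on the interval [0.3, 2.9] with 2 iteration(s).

f(x) = x³ + 3x² - 4
Initial interval: [0.3, 2.9]

Iteration 1:
  c_1 = (0.300000 + 2.900000)/2 = 1.600000
  f(c_1) = f(1.600000) = 7.776000
  f(a) × f(c) < 0, new interval: [0.300000, 1.600000]
Iteration 2:
  c_2 = (0.300000 + 1.600000)/2 = 0.950000
  f(c_2) = f(0.950000) = -0.435125
  f(a) × f(c) ≥ 0, new interval: [0.950000, 1.600000]

After 2 iteration(s), the approximation is c_2 = 0.950000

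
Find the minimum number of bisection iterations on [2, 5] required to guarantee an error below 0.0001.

We need (b-a)/2^n ≤ 0.0001
(5 - 2)/2^n ≤ 0.0001
3/2^n ≤ 0.0001
2^n ≥ 30000
n ≥ log₂(30000) = 14.87
n ≥ 15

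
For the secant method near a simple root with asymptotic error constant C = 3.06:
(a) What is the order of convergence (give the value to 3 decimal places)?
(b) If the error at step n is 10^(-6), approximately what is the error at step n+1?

(a) Secant method has superlinear convergence with order φ = (1+√5)/2 ≈ 1.618.
    This means |e_{n+1}| ≈ C|e_n|^1.618.

(b) With |e_n| = 10^(-6) and C = 3.06:
    |e_{n+1}| ≈ 3.06 × (10^(-6))^1.618 = 3.06 × 10^(-9.71)

(a) ≈ 1.618 (golden ratio); (b) |e_{n+1}| ≈ 5.991e-10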